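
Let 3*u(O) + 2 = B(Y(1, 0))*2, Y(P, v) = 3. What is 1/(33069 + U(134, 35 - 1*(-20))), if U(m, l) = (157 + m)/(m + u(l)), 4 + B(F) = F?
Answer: 398/13162335 ≈ 3.0238e-5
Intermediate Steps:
B(F) = -4 + F
u(O) = -4/3 (u(O) = -⅔ + ((-4 + 3)*2)/3 = -⅔ + (-1*2)/3 = -⅔ + (⅓)*(-2) = -⅔ - ⅔ = -4/3)
U(m, l) = (157 + m)/(-4/3 + m) (U(m, l) = (157 + m)/(m - 4/3) = (157 + m)/(-4/3 + m))
1/(33069 + U(134, 35 - 1*(-20))) = 1/(33069 + 3*(157 + 134)/(-4 + 3*134)) = 1/(33069 + 3*291/(-4 + 402)) = 1/(33069 + 3*291/398) = 1/(33069 + 3*(1/398)*291) = 1/(33069 + 873/398) = 1/(13162335/398) = 398/13162335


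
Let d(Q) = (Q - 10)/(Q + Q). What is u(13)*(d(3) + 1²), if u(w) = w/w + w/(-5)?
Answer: 4/15 ≈ 0.26667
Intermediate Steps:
u(w) = 1 - w/5 (u(w) = 1 + w*(-⅕) = 1 - w/5)
d(Q) = (-10 + Q)/(2*Q) (d(Q) = (-10 + Q)/((2*Q)) = (-10 + Q)*(1/(2*Q)) = (-10 + Q)/(2*Q))
u(13)*(d(3) + 1²) = (1 - ⅕*13)*((½)*(-10 + 3)/3 + 1²) = (1 - 13/5)*((½)*(⅓)*(-7) + 1) = -8*(-7/6 + 1)/5 = -8/5*(-⅙) = 4/15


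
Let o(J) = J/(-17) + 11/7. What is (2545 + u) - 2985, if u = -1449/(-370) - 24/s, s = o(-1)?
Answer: -16179407/35890 ≈ -450.81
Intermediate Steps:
o(J) = 11/7 - J/17 (o(J) = J*(-1/17) + 11*(⅐) = -J/17 + 11/7 = 11/7 - J/17)
s = 194/119 (s = 11/7 - 1/17*(-1) = 11/7 + 1/17 = 194/119 ≈ 1.6303)
u = -387807/35890 (u = -1449/(-370) - 24/194/119 = -1449*(-1/370) - 24*119/194 = 1449/370 - 1428/97 = -387807/35890 ≈ -10.805)
(2545 + u) - 2985 = (2545 - 387807/35890) - 2985 = 90952243/35890 - 2985 = -16179407/35890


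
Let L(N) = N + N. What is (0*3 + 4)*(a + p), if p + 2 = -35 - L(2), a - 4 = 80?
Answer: 172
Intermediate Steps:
L(N) = 2*N
a = 84 (a = 4 + 80 = 84)
p = -41 (p = -2 + (-35 - 2*2) = -2 + (-35 - 1*4) = -2 + (-35 - 4) = -2 - 39 = -41)
(0*3 + 4)*(a + p) = (0*3 + 4)*(84 - 41) = (0 + 4)*43 = 4*43 = 172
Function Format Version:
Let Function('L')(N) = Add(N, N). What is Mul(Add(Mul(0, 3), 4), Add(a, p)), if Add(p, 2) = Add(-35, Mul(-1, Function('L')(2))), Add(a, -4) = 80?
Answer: 172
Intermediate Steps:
Function('L')(N) = Mul(2, N)
a = 84 (a = Add(4, 80) = 84)
p = -41 (p = Add(-2, Add(-35, Mul(-1, Mul(2, 2)))) = Add(-2, Add(-35, Mul(-1, 4))) = Add(-2, Add(-35, -4)) = Add(-2, -39) = -41)
Mul(Add(Mul(0, 3), 4), Add(a, p)) = Mul(Add(Mul(0, 3), 4), Add(84, -41)) = Mul(Add(0, 4), 43) = Mul(4, 43) = 172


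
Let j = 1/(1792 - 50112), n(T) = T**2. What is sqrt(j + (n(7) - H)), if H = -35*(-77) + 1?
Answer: 3*I*sqrt(10729643995)/6040 ≈ 51.449*I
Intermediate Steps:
H = 2696 (H = 2695 + 1 = 2696)
j = -1/48320 (j = 1/(-48320) = -1/48320 ≈ -2.0695e-5)
sqrt(j + (n(7) - H)) = sqrt(-1/48320 + (7**2 - 1*2696)) = sqrt(-1/48320 + (49 - 2696)) = sqrt(-1/48320 - 2647) = sqrt(-127903041/48320) = 3*I*sqrt(10729643995)/6040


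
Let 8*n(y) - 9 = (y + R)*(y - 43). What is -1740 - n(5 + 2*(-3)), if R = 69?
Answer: -10937/8 ≈ -1367.1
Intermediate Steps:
n(y) = 9/8 + (-43 + y)*(69 + y)/8 (n(y) = 9/8 + ((y + 69)*(y - 43))/8 = 9/8 + ((69 + y)*(-43 + y))/8 = 9/8 + ((-43 + y)*(69 + y))/8 = 9/8 + (-43 + y)*(69 + y)/8)
-1740 - n(5 + 2*(-3)) = -1740 - (-1479/4 + (5 + 2*(-3))²/8 + 13*(5 + 2*(-3))/4) = -1740 - (-1479/4 + (5 - 6)²/8 + 13*(5 - 6)/4) = -1740 - (-1479/4 + (⅛)*(-1)² + (13/4)*(-1)) = -1740 - (-1479/4 + (⅛)*1 - 13/4) = -1740 - (-1479/4 + ⅛ - 13/4) = -1740 - 1*(-2983/8) = -1740 + 2983/8 = -10937/8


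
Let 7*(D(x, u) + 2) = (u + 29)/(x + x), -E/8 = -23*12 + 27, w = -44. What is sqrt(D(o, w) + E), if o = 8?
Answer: 29*sqrt(1855)/28 ≈ 44.608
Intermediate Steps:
E = 1992 (E = -8*(-23*12 + 27) = -8*(-276 + 27) = -8*(-249) = 1992)
D(x, u) = -2 + (29 + u)/(14*x) (D(x, u) = -2 + ((u + 29)/(x + x))/7 = -2 + ((29 + u)/((2*x)))/7 = -2 + ((29 + u)*(1/(2*x)))/7 = -2 + ((29 + u)/(2*x))/7 = -2 + (29 + u)/(14*x))
sqrt(D(o, w) + E) = sqrt((1/14)*(29 - 44 - 28*8)/8 + 1992) = sqrt((1/14)*(1/8)*(29 - 44 - 224) + 1992) = sqrt((1/14)*(1/8)*(-239) + 1992) = sqrt(-239/112 + 1992) = sqrt(222865/112) = 29*sqrt(1855)/28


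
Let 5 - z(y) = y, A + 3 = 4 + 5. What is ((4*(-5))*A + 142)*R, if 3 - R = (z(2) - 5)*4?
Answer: 242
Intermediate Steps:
A = 6 (A = -3 + (4 + 5) = -3 + 9 = 6)
z(y) = 5 - y
R = 11 (R = 3 - ((5 - 1*2) - 5)*4 = 3 - ((5 - 2) - 5)*4 = 3 - (3 - 5)*4 = 3 - (-2)*4 = 3 - 1*(-8) = 3 + 8 = 11)
((4*(-5))*A + 142)*R = ((4*(-5))*6 + 142)*11 = (-20*6 + 142)*11 = (-120 + 142)*11 = 22*11 = 242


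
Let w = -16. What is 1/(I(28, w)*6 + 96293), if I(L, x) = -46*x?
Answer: 1/100709 ≈ 9.9296e-6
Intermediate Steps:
1/(I(28, w)*6 + 96293) = 1/(-46*(-16)*6 + 96293) = 1/(736*6 + 96293) = 1/(4416 + 96293) = 1/100709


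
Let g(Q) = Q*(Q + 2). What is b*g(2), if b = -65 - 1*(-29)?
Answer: -288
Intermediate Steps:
g(Q) = Q*(2 + Q)
b = -36 (b = -65 + 29 = -36)
b*g(2) = -72*(2 + 2) = -72*4 = -36*8 = -288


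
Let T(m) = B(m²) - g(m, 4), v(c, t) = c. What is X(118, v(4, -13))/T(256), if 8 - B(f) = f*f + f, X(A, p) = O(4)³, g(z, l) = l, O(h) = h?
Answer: -16/1073758207 ≈ -1.4901e-8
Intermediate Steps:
X(A, p) = 64 (X(A, p) = 4³ = 64)
B(f) = 8 - f - f² (B(f) = 8 - (f*f + f) = 8 - (f² + f) = 8 - (f + f²) = 8 + (-f - f²) = 8 - f - f²)
T(m) = 4 - m² - m⁴ (T(m) = (8 - m² - (m²)²) - 1*4 = (8 - m² - m⁴) - 4 = 4 - m² - m⁴)
X(118, v(4, -13))/T(256) = 64/(4 - 1*256² - 1*256⁴) = 64/(4 - 1*65536 - 1*4294967296) = 64/(4 - 65536 - 4294967296) = 64/(-4295032828) = 64*(-1/4295032828) = -16/1073758207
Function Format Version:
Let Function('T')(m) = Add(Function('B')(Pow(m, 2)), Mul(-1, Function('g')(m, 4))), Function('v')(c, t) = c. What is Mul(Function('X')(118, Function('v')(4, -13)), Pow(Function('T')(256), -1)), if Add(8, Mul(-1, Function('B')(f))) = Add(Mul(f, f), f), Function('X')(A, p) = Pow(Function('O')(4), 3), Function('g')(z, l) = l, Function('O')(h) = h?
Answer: Rational(-16, 1073758207) ≈ -1.4901e-8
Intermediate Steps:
Function('X')(A, p) = 64 (Function('X')(A, p) = Pow(4, 3) = 64)
Function('B')(f) = Add(8, Mul(-1, f), Mul(-1, Pow(f, 2))) (Function('B')(f) = Add(8, Mul(-1, Add(Mul(f, f), f))) = Add(8, Mul(-1, Add(Pow(f, 2), f))) = Add(8, Mul(-1, Add(f, Pow(f, 2)))) = Add(8, Add(Mul(-1, f), Mul(-1, Pow(f, 2)))) = Add(8, Mul(-1, f), Mul(-1, Pow(f, 2))))
Function('T')(m) = Add(4, Mul(-1, Pow(m, 2)), Mul(-1, Pow(m, 4))) (Function('T')(m) = Add(Add(8, Mul(-1, Pow(m, 2)), Mul(-1, Pow(Pow(m, 2), 2))), Mul(-1, 4)) = Add(Add(8, Mul(-1, Pow(m, 2)), Mul(-1, Pow(m, 4))), -4) = Add(4, Mul(-1, Pow(m, 2)), Mul(-1, Pow(m, 4))))
Mul(Function('X')(118, Function('v')(4, -13)), Pow(Function('T')(256), -1)) = Mul(64, Pow(Add(4, Mul(-1, Pow(256, 2)), Mul(-1, Pow(256, 4))), -1)) = Mul(64, Pow(Add(4, Mul(-1, 65536), Mul(-1, 4294967296)), -1)) = Mul(64, Pow(Add(4, -65536, -4294967296), -1)) = Mul(64, Pow(-4295032828, -1)) = Mul(64, Rational(-1, 4295032828)) = Rational(-16, 1073758207)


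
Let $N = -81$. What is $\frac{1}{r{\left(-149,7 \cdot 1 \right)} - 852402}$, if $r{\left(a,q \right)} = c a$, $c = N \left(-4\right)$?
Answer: $- \frac{1}{900678} \approx -1.1103 \cdot 10^{-6}$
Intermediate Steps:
$c = 324$ ($c = \left(-81\right) \left(-4\right) = 324$)
$r{\left(a,q \right)} = 324 a$
$\frac{1}{r{\left(-149,7 \cdot 1 \right)} - 852402} = \frac{1}{324 \left(-149\right) - 852402} = \frac{1}{-48276 - 852402} = \frac{1}{-900678} = - \frac{1}{900678}$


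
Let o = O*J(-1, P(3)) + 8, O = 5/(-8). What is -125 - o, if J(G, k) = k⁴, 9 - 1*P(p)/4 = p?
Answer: 207227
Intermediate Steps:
P(p) = 36 - 4*p
O = -5/8 (O = 5*(-⅛) = -5/8 ≈ -0.62500)
o = -207352 (o = -5*(36 - 4*3)⁴/8 + 8 = -5*(36 - 12)⁴/8 + 8 = -5/8*24⁴ + 8 = -5/8*331776 + 8 = -207360 + 8 = -207352)
-125 - o = -125 - 1*(-207352) = -125 + 207352 = 207227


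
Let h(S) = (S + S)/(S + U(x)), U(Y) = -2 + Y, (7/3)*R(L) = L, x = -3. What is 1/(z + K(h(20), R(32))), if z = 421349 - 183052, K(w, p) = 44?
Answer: 1/238341 ≈ 4.1957e-6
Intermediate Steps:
R(L) = 3*L/7
h(S) = 2*S/(-5 + S) (h(S) = (S + S)/(S + (-2 - 3)) = (2*S)/(S - 5) = (2*S)/(-5 + S) = 2*S/(-5 + S))
z = 238297
1/(z + K(h(20), R(32))) = 1/(238297 + 44) = 1/238341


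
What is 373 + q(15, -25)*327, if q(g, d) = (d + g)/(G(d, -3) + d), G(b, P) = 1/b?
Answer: 157624/313 ≈ 503.59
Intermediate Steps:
q(g, d) = (d + g)/(d + 1/d) (q(g, d) = (d + g)/(1/d + d) = (d + g)/(d + 1/d))
373 + q(15, -25)*327 = 373 - 25*(-25 + 15)/(1 + (-25)²)*327 = 373 - 25*(-10)/(1 + 625)*327 = 373 - 25*(-10)/626*327 = 373 - 25*1/626*(-10)*327 = 373 + (125/313)*327 = 373 + 40875/313 = 157624/313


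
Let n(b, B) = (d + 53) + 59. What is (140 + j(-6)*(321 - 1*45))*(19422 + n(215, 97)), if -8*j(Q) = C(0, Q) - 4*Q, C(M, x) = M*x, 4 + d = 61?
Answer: -13478608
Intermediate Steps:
d = 57 (d = -4 + 61 = 57)
n(b, B) = 169 (n(b, B) = (57 + 53) + 59 = 110 + 59 = 169)
j(Q) = Q/2 (j(Q) = -(0*Q - 4*Q)/8 = -(0 - 4*Q)/8 = -(-1)*Q/2 = Q/2)
(140 + j(-6)*(321 - 1*45))*(19422 + n(215, 97)) = (140 + ((1/2)*(-6))*(321 - 1*45))*(19422 + 169) = (140 - 3*(321 - 45))*19591 = (140 - 3*276)*19591 = (140 - 828)*19591 = -688*19591 = -13478608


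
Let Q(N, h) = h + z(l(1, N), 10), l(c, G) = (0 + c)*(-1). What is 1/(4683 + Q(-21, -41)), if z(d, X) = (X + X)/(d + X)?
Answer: 9/41798 ≈ 0.00021532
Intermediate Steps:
l(c, G) = -c (l(c, G) = c*(-1) = -c)
z(d, X) = 2*X/(X + d) (z(d, X) = (2*X)/(X + d) = 2*X/(X + d))
Q(N, h) = 20/9 + h (Q(N, h) = h + 2*10/(10 - 1*1) = h + 2*10/(10 - 1) = h + 2*10/9 = h + 2*10*(⅑) = h + 20/9 = 20/9 + h)
1/(4683 + Q(-21, -41)) = 1/(4683 + (20/9 - 41)) = 1/(4683 - 349/9) = 1/(41798/9) = 9/41798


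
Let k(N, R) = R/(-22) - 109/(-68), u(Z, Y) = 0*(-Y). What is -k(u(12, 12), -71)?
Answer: -3613/748 ≈ -4.8302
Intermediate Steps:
u(Z, Y) = 0
k(N, R) = 109/68 - R/22 (k(N, R) = R*(-1/22) - 109*(-1/68) = -R/22 + 109/68 = 109/68 - R/22)
-k(u(12, 12), -71) = -(109/68 - 1/22*(-71)) = -(109/68 + 71/22) = -1*3613/748 = -3613/748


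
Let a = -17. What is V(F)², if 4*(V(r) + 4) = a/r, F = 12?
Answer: 43681/2304 ≈ 18.959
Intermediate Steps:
V(r) = -4 - 17/(4*r) (V(r) = -4 + (-17/r)/4 = -4 - 17/(4*r))
V(F)² = (-4 - 17/4/12)² = (-4 - 17/4*1/12)² = (-4 - 17/48)² = (-209/48)² = 43681/2304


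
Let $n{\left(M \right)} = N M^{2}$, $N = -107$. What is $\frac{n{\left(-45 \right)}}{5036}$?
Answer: $- \frac{216675}{5036} \approx -43.025$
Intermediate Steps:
$n{\left(M \right)} = - 107 M^{2}$
$\frac{n{\left(-45 \right)}}{5036} = \frac{\left(-107\right) \left(-45\right)^{2}}{5036} = \left(-107\right) 2025 \cdot \frac{1}{5036} = \left(-216675\right) \frac{1}{5036} = - \frac{216675}{5036}$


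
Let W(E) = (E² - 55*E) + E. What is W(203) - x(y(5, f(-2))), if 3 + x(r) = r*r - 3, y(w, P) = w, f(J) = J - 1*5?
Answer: 30228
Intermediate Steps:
W(E) = E² - 54*E
f(J) = -5 + J (f(J) = J - 5 = -5 + J)
x(r) = -6 + r² (x(r) = -3 + (r*r - 3) = -3 + (r² - 3) = -3 + (-3 + r²) = -6 + r²)
W(203) - x(y(5, f(-2))) = 203*(-54 + 203) - (-6 + 5²) = 203*149 - (-6 + 25) = 30247 - 1*19 = 30247 - 19 = 30228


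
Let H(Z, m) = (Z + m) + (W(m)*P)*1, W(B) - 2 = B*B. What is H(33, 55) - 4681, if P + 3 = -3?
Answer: -22755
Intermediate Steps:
P = -6 (P = -3 - 3 = -6)
W(B) = 2 + B² (W(B) = 2 + B*B = 2 + B²)
H(Z, m) = -12 + Z + m - 6*m² (H(Z, m) = (Z + m) + ((2 + m²)*(-6))*1 = (Z + m) + (-12 - 6*m²)*1 = (Z + m) + (-12 - 6*m²) = -12 + Z + m - 6*m²)
H(33, 55) - 4681 = (-12 + 33 + 55 - 6*55²) - 4681 = (-12 + 33 + 55 - 6*3025) - 4681 = (-12 + 33 + 55 - 18150) - 4681 = -18074 - 4681 = -22755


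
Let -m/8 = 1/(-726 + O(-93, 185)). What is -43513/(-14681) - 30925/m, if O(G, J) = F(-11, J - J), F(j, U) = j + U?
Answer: -6313301257/2216 ≈ -2.8490e+6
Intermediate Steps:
F(j, U) = U + j
O(G, J) = -11 (O(G, J) = (J - J) - 11 = 0 - 11 = -11)
m = 8/737 (m = -8/(-726 - 11) = -8/(-737) = -8*(-1/737) = 8/737 ≈ 0.010855)
-43513/(-14681) - 30925/m = -43513/(-14681) - 30925/8/737 = -43513*(-1/14681) - 30925*737/8 = 821/277 - 22791725/8 = -6313301257/2216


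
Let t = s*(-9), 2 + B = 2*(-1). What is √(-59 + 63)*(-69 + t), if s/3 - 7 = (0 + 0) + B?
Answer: -300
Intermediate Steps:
B = -4 (B = -2 + 2*(-1) = -2 - 2 = -4)
s = 9 (s = 21 + 3*((0 + 0) - 4) = 21 + 3*(0 - 4) = 21 + 3*(-4) = 21 - 12 = 9)
t = -81 (t = 9*(-9) = -81)
√(-59 + 63)*(-69 + t) = √(-59 + 63)*(-69 - 81) = √4*(-150) = 2*(-150) = -300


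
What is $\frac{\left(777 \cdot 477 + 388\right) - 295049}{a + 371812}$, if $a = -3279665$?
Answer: $- \frac{75968}{2907853} \approx -0.026125$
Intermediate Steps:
$\frac{\left(777 \cdot 477 + 388\right) - 295049}{a + 371812} = \frac{\left(777 \cdot 477 + 388\right) - 295049}{-3279665 + 371812} = \frac{\left(370629 + 388\right) - 295049}{-2907853} = \left(371017 - 295049\right) \left(- \frac{1}{2907853}\right) = 75968 \left(- \frac{1}{2907853}\right) = - \frac{75968}{2907853}$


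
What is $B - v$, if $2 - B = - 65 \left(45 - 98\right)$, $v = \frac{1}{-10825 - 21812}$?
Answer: $- \frac{112369190}{32637} \approx -3443.0$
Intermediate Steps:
$v = - \frac{1}{32637}$ ($v = \frac{1}{-10825 - 21812} = \frac{1}{-32637} = - \frac{1}{32637} \approx -3.064 \cdot 10^{-5}$)
$B = -3443$ ($B = 2 - - 65 \left(45 - 98\right) = 2 - \left(-65\right) \left(-53\right) = 2 - 3445 = -3443$)
$B - v = -3443 - - \frac{1}{32637} = -3443 + \frac{1}{32637} = - \frac{112369190}{32637}$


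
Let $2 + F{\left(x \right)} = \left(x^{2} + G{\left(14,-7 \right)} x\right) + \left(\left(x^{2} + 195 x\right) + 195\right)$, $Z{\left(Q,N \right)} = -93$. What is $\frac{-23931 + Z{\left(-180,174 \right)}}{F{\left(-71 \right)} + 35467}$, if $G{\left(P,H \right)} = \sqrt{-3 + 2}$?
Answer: $- \frac{383146764}{508711825} - \frac{852852 i}{508711825} \approx -0.75317 - 0.0016765 i$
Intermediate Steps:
$G{\left(P,H \right)} = i$ ($G{\left(P,H \right)} = \sqrt{-1} = i$)
$F{\left(x \right)} = 193 + 2 x^{2} + 195 x + i x$ ($F{\left(x \right)} = -2 + \left(\left(x^{2} + i x\right) + \left(\left(x^{2} + 195 x\right) + 195\right)\right) = -2 + \left(\left(x^{2} + i x\right) + \left(195 + x^{2} + 195 x\right)\right) = -2 + \left(195 + 2 x^{2} + 195 x + i x\right) = 193 + 2 x^{2} + 195 x + i x$)
$\frac{-23931 + Z{\left(-180,174 \right)}}{F{\left(-71 \right)} + 35467} = \frac{-23931 - 93}{\left(193 + 2 \left(-71\right)^{2} - 71 \left(195 + i\right)\right) + 35467} = - \frac{24024}{\left(193 + 2 \cdot 5041 - \left(13845 + 71 i\right)\right) + 35467} = - \frac{24024}{\left(193 + 10082 - \left(13845 + 71 i\right)\right) + 35467} = - \frac{24024}{\left(-3570 - 71 i\right) + 35467} = - \frac{24024}{31897 - 71 i} = - 24024 \frac{31897 + 71 i}{1017423650} = - \frac{12012 \left(31897 + 71 i\right)}{508711825}$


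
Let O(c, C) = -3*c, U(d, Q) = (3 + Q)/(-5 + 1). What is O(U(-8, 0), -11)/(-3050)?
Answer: -9/12200 ≈ -0.00073771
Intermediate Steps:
U(d, Q) = -¾ - Q/4 (U(d, Q) = (3 + Q)/(-4) = (3 + Q)*(-¼) = -¾ - Q/4)
O(U(-8, 0), -11)/(-3050) = -3*(-¾ - ¼*0)/(-3050) = -3*(-¾ + 0)*(-1/3050) = -3*(-¾)*(-1/3050) = (9/4)*(-1/3050) = -9/12200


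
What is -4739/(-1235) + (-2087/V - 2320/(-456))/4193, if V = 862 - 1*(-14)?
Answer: 5803198669/1512079660 ≈ 3.8379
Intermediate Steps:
V = 876 (V = 862 + 14 = 876)
-4739/(-1235) + (-2087/V - 2320/(-456))/4193 = -4739/(-1235) + (-2087/876 - 2320/(-456))/4193 = -4739*(-1/1235) + (-2087*1/876 - 2320*(-1/456))*(1/4193) = 4739/1235 + (-2087/876 + 290/57)*(1/4193) = 4739/1235 + (15009/5548)*(1/4193) = 4739/1235 + 15009/23262764 = 5803198669/1512079660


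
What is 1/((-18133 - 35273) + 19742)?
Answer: -1/33664 ≈ -2.9705e-5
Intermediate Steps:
1/((-18133 - 35273) + 19742) = 1/(-53406 + 19742) = 1/(-33664) = -1/33664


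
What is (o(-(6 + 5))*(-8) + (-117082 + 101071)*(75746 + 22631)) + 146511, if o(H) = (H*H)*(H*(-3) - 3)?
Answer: -1574996676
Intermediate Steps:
o(H) = H²*(-3 - 3*H) (o(H) = H²*(-3*H - 3) = H²*(-3 - 3*H))
(o(-(6 + 5))*(-8) + (-117082 + 101071)*(75746 + 22631)) + 146511 = ((3*(-(6 + 5))²*(-1 - (-1)*(6 + 5)))*(-8) + (-117082 + 101071)*(75746 + 22631)) + 146511 = ((3*(-1*11)²*(-1 - (-1)*11))*(-8) - 16011*98377) + 146511 = ((3*(-11)²*(-1 - 1*(-11)))*(-8) - 1575114147) + 146511 = ((3*121*(-1 + 11))*(-8) - 1575114147) + 146511 = ((3*121*10)*(-8) - 1575114147) + 146511 = (3630*(-8) - 1575114147) + 146511 = (-29040 - 1575114147) + 146511 = -1575143187 + 146511 = -1574996676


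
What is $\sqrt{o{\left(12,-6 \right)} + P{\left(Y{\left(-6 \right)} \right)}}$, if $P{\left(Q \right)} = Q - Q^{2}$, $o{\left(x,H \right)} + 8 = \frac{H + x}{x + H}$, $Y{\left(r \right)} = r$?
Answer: $7 i \approx 7.0 i$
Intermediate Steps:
$o{\left(x,H \right)} = -7$ ($o{\left(x,H \right)} = -8 + \frac{H + x}{x + H} = -8 + \frac{H + x}{H + x} = -8 + 1 = -7$)
$\sqrt{o{\left(12,-6 \right)} + P{\left(Y{\left(-6 \right)} \right)}} = \sqrt{-7 - 6 \left(1 - -6\right)} = \sqrt{-7 - 6 \left(1 + 6\right)} = \sqrt{-7 - 42} = \sqrt{-49} = 7 i$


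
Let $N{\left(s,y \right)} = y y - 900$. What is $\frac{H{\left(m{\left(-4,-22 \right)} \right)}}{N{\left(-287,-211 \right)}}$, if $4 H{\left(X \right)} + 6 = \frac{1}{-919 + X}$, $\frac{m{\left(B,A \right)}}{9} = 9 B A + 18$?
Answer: $- \frac{38225}{1111637564} \approx -3.4386 \cdot 10^{-5}$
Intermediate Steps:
$N{\left(s,y \right)} = -900 + y^{2}$ ($N{\left(s,y \right)} = y^{2} - 900 = -900 + y^{2}$)
$m{\left(B,A \right)} = 162 + 81 A B$ ($m{\left(B,A \right)} = 9 \left(9 B A + 18\right) = 9 \left(9 A B + 18\right) = 9 \left(18 + 9 A B\right) = 162 + 81 A B$)
$H{\left(X \right)} = - \frac{3}{2} + \frac{1}{4 \left(-919 + X\right)}$
$\frac{H{\left(m{\left(-4,-22 \right)} \right)}}{N{\left(-287,-211 \right)}} = \frac{\frac{1}{4} \frac{1}{-919 + \left(162 + 81 \left(-22\right) \left(-4\right)\right)} \left(5515 - 6 \left(162 + 81 \left(-22\right) \left(-4\right)\right)\right)}{-900 + \left(-211\right)^{2}} = \frac{\frac{1}{4} \frac{1}{-919 + \left(162 + 7128\right)} \left(5515 - 6 \left(162 + 7128\right)\right)}{-900 + 44521} = \frac{\frac{1}{4} \frac{1}{-919 + 7290} \left(5515 - 43740\right)}{43621} = \frac{5515 - 43740}{4 \cdot 6371} \cdot \frac{1}{43621} = \frac{1}{4} \cdot \frac{1}{6371} \left(-38225\right) \frac{1}{43621} = \left(- \frac{38225}{25484}\right) \frac{1}{43621} = - \frac{38225}{1111637564}$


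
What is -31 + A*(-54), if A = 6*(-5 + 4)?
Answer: 293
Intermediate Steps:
A = -6 (A = 6*(-1) = -6)
-31 + A*(-54) = -31 - 6*(-54) = -31 + 324 = 293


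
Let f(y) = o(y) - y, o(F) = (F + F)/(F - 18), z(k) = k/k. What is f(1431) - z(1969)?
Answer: -224506/157 ≈ -1430.0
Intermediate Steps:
z(k) = 1
o(F) = 2*F/(-18 + F) (o(F) = (2*F)/(-18 + F) = 2*F/(-18 + F))
f(y) = -y + 2*y/(-18 + y) (f(y) = 2*y/(-18 + y) - y = -y + 2*y/(-18 + y))
f(1431) - z(1969) = 1431*(20 - 1*1431)/(-18 + 1431) - 1*1 = 1431*(20 - 1431)/1413 - 1 = 1431*(1/1413)*(-1411) - 1 = -224349/157 - 1 = -224506/157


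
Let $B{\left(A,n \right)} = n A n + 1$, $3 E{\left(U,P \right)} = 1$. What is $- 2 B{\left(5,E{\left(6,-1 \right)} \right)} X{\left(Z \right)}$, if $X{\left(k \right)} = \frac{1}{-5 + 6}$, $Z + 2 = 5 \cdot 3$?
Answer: $- \frac{28}{9} \approx -3.1111$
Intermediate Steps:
$E{\left(U,P \right)} = \frac{1}{3}$ ($E{\left(U,P \right)} = \frac{1}{3} \cdot 1 = \frac{1}{3}$)
$B{\left(A,n \right)} = 1 + A n^{2}$ ($B{\left(A,n \right)} = A n n + 1 = A n^{2} + 1 = 1 + A n^{2}$)
$Z = 13$ ($Z = -2 + 5 \cdot 3 = -2 + 15 = 13$)
$X{\left(k \right)} = 1$ ($X{\left(k \right)} = 1^{-1} = 1$)
$- 2 B{\left(5,E{\left(6,-1 \right)} \right)} X{\left(Z \right)} = - 2 \left(1 + \frac{5}{9}\right) 1 = \left(-2\right) \frac{14}{9} \cdot 1 = \left(- \frac{28}{9}\right) 1 = - \frac{28}{9}$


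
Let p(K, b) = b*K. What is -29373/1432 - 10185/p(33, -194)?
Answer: -298043/15752 ≈ -18.921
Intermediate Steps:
p(K, b) = K*b
-29373/1432 - 10185/p(33, -194) = -29373/1432 - 10185/(33*(-194)) = -29373*1/1432 - 10185/(-6402) = -29373/1432 - 10185*(-1/6402) = -29373/1432 + 35/22 = -298043/15752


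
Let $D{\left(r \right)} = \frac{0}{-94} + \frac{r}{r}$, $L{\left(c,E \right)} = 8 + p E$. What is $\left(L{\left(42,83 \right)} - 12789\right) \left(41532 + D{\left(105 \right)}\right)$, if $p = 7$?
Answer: $-506702600$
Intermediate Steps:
$L{\left(c,E \right)} = 8 + 7 E$
$D{\left(r \right)} = 1$ ($D{\left(r \right)} = 0 \left(- \frac{1}{94}\right) + 1 = 0 + 1 = 1$)
$\left(L{\left(42,83 \right)} - 12789\right) \left(41532 + D{\left(105 \right)}\right) = \left(\left(8 + 7 \cdot 83\right) - 12789\right) \left(41532 + 1\right) = \left(\left(8 + 581\right) - 12789\right) 41533 = \left(589 - 12789\right) 41533 = \left(-12200\right) 41533 = -506702600$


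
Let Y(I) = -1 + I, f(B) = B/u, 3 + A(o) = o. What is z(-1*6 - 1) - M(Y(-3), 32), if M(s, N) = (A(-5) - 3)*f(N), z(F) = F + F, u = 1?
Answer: 338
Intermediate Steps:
A(o) = -3 + o
f(B) = B (f(B) = B/1 = B*1 = B)
z(F) = 2*F
M(s, N) = -11*N (M(s, N) = ((-3 - 5) - 3)*N = (-8 - 3)*N = -11*N)
z(-1*6 - 1) - M(Y(-3), 32) = 2*(-1*6 - 1) - (-11)*32 = 2*(-6 - 1) - 1*(-352) = 2*(-7) + 352 = -14 + 352 = 338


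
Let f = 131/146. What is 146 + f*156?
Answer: 20876/73 ≈ 285.97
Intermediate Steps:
f = 131/146 (f = 131*(1/146) = 131/146 ≈ 0.89726)
146 + f*156 = 146 + (131/146)*156 = 146 + 10218/73 = 20876/73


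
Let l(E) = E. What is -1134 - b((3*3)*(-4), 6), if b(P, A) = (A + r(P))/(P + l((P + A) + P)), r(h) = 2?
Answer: -57830/51 ≈ -1133.9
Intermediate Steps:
b(P, A) = (2 + A)/(A + 3*P) (b(P, A) = (A + 2)/(P + ((P + A) + P)) = (2 + A)/(P + ((A + P) + P)) = (2 + A)/(P + (A + 2*P)) = (2 + A)/(A + 3*P))
-1134 - b((3*3)*(-4), 6) = -1134 - (2 + 6)/(6 + 3*((3*3)*(-4))) = -1134 - 8/(6 + 3*(9*(-4))) = -1134 - 8/(6 + 3*(-36)) = -1134 - 8/(6 - 108) = -1134 - 8/(-102) = -1134 - (-1)*8/102 = -1134 - 1*(-4/51) = -1134 + 4/51 = -57830/51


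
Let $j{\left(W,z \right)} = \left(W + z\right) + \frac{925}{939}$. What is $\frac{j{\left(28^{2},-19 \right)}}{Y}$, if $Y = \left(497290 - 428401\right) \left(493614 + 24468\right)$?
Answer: $\frac{359630}{16756525846611} \approx 2.1462 \cdot 10^{-8}$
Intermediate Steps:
$Y = 35690150898$ ($Y = 68889 \cdot 518082 = 35690150898$)
$j{\left(W,z \right)} = \frac{925}{939} + W + z$ ($j{\left(W,z \right)} = \left(W + z\right) + 925 \cdot \frac{1}{939} = \left(W + z\right) + \frac{925}{939} = \frac{925}{939} + W + z$)
$\frac{j{\left(28^{2},-19 \right)}}{Y} = \frac{\frac{925}{939} + 28^{2} - 19}{35690150898} = \left(\frac{925}{939} + 784 - 19\right) \frac{1}{35690150898} = \frac{719260}{939} \cdot \frac{1}{35690150898} = \frac{359630}{16756525846611}$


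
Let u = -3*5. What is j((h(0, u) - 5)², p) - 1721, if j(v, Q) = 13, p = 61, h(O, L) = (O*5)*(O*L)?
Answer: -1708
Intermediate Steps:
u = -15
h(O, L) = 5*L*O² (h(O, L) = (5*O)*(L*O) = 5*L*O²)
j((h(0, u) - 5)², p) - 1721 = 13 - 1721 = -1708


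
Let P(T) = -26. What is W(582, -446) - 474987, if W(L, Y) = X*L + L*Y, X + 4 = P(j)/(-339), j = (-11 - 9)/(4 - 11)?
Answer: -83263187/113 ≈ -7.3684e+5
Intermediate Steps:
j = 20/7 (j = -20/(-7) = -20*(-1/7) = 20/7 ≈ 2.8571)
X = -1330/339 (X = -4 - 26/(-339) = -4 - 26*(-1/339) = -4 + 26/339 = -1330/339 ≈ -3.9233)
W(L, Y) = -1330*L/339 + L*Y
W(582, -446) - 474987 = (1/339)*582*(-1330 + 339*(-446)) - 474987 = (1/339)*582*(-1330 - 151194) - 474987 = (1/339)*582*(-152524) - 474987 = -29589656/113 - 474987 = -83263187/113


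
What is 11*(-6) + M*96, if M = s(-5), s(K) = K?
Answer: -546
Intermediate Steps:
M = -5
11*(-6) + M*96 = 11*(-6) - 5*96 = -66 - 480 = -546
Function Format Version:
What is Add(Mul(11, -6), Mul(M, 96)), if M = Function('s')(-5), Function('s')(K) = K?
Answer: -546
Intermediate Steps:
M = -5
Add(Mul(11, -6), Mul(M, 96)) = Add(Mul(11, -6), Mul(-5, 96)) = Add(-66, -480) = -546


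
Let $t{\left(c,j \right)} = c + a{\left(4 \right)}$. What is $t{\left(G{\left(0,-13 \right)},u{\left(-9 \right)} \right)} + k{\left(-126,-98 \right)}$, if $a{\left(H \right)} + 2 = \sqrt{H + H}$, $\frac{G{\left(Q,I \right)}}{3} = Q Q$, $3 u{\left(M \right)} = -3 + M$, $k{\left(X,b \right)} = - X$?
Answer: $124 + 2 \sqrt{2} \approx 126.83$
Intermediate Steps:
$u{\left(M \right)} = -1 + \frac{M}{3}$ ($u{\left(M \right)} = \frac{-3 + M}{3} = -1 + \frac{M}{3}$)
$G{\left(Q,I \right)} = 3 Q^{2}$ ($G{\left(Q,I \right)} = 3 Q Q = 3 Q^{2}$)
$a{\left(H \right)} = -2 + \sqrt{2} \sqrt{H}$ ($a{\left(H \right)} = -2 + \sqrt{H + H} = -2 + \sqrt{2 H} = -2 + \sqrt{2} \sqrt{H}$)
$t{\left(c,j \right)} = -2 + c + 2 \sqrt{2}$ ($t{\left(c,j \right)} = c - \left(2 - \sqrt{2} \sqrt{4}\right) = c - \left(2 - \sqrt{2} \cdot 2\right) = c - \left(2 - 2 \sqrt{2}\right) = -2 + c + 2 \sqrt{2}$)
$t{\left(G{\left(0,-13 \right)},u{\left(-9 \right)} \right)} + k{\left(-126,-98 \right)} = \left(-2 + 3 \cdot 0^{2} + 2 \sqrt{2}\right) - -126 = \left(-2 + 3 \cdot 0 + 2 \sqrt{2}\right) + 126 = \left(-2 + 0 + 2 \sqrt{2}\right) + 126 = \left(-2 + 2 \sqrt{2}\right) + 126 = 124 + 2 \sqrt{2}$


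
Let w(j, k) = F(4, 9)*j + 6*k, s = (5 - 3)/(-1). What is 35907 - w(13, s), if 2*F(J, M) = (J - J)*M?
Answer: 35919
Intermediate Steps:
s = -2 (s = -1*2 = -2)
F(J, M) = 0 (F(J, M) = ((J - J)*M)/2 = (0*M)/2 = (½)*0 = 0)
w(j, k) = 6*k (w(j, k) = 0*j + 6*k = 0 + 6*k = 6*k)
35907 - w(13, s) = 35907 - 6*(-2) = 35907 - 1*(-12) = 35907 + 12 = 35919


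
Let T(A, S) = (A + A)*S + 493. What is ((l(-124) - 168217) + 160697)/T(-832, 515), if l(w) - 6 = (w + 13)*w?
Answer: -6250/856467 ≈ -0.0072974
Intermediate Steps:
l(w) = 6 + w*(13 + w) (l(w) = 6 + (w + 13)*w = 6 + (13 + w)*w = 6 + w*(13 + w))
T(A, S) = 493 + 2*A*S (T(A, S) = (2*A)*S + 493 = 2*A*S + 493 = 493 + 2*A*S)
((l(-124) - 168217) + 160697)/T(-832, 515) = (((6 + (-124)² + 13*(-124)) - 168217) + 160697)/(493 + 2*(-832)*515) = (((6 + 15376 - 1612) - 168217) + 160697)/(493 - 856960) = ((13770 - 168217) + 160697)/(-856467) = (-154447 + 160697)*(-1/856467) = 6250*(-1/856467) = -6250/856467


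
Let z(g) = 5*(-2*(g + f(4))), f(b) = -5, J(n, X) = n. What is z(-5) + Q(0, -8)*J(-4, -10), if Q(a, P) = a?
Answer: 100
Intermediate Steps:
z(g) = 50 - 10*g (z(g) = 5*(-2*(g - 5)) = 5*(-2*(-5 + g)) = 5*(10 - 2*g) = 50 - 10*g)
z(-5) + Q(0, -8)*J(-4, -10) = (50 - 10*(-5)) + 0*(-4) = (50 + 50) + 0 = 100 + 0 = 100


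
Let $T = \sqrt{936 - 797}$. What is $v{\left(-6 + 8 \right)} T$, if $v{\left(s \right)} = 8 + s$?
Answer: $10 \sqrt{139} \approx 117.9$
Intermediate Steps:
$T = \sqrt{139} \approx 11.79$
$v{\left(-6 + 8 \right)} T = \left(8 + \left(-6 + 8\right)\right) \sqrt{139} = \left(8 + 2\right) \sqrt{139} = 10 \sqrt{139}$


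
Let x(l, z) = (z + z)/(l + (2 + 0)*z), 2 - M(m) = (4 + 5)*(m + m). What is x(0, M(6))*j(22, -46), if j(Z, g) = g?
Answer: -46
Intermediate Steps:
M(m) = 2 - 18*m (M(m) = 2 - (4 + 5)*(m + m) = 2 - 9*2*m = 2 - 18*m)
x(l, z) = 2*z/(l + 2*z) (x(l, z) = (2*z)/(l + 2*z) = 2*z/(l + 2*z))
x(0, M(6))*j(22, -46) = (2*(2 - 18*6)/(0 + 2*(2 - 18*6)))*(-46) = (2*(2 - 108)/(0 + 2*(2 - 108)))*(-46) = (2*(-106)/(0 + 2*(-106)))*(-46) = (2*(-106)/(0 - 212))*(-46) = (2*(-106)/(-212))*(-46) = (2*(-106)*(-1/212))*(-46) = 1*(-46) = -46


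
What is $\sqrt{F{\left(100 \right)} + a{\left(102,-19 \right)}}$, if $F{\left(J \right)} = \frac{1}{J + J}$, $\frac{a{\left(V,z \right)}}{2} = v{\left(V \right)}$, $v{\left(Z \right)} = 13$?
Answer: $\frac{\sqrt{10402}}{20} \approx 5.0995$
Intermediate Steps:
$a{\left(V,z \right)} = 26$ ($a{\left(V,z \right)} = 2 \cdot 13 = 26$)
$F{\left(J \right)} = \frac{1}{2 J}$
$\sqrt{F{\left(100 \right)} + a{\left(102,-19 \right)}} = \sqrt{\frac{1}{2 \cdot 100} + 26} = \sqrt{\frac{1}{2} \cdot \frac{1}{100} + 26} = \sqrt{\frac{1}{200} + 26} = \sqrt{\frac{5201}{200}} = \frac{\sqrt{10402}}{20}$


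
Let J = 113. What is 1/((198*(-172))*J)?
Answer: -1/3848328 ≈ -2.5985e-7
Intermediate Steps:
1/((198*(-172))*J) = 1/((198*(-172))*113) = 1/(-34056*113) = 1/(-3848328) = -1/3848328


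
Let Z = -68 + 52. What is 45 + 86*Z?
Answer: -1331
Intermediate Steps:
Z = -16
45 + 86*Z = 45 + 86*(-16) = 45 - 1376 = -1331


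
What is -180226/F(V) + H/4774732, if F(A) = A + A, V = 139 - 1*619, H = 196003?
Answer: 107589876539/572967840 ≈ 187.78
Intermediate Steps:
V = -480 (V = 139 - 619 = -480)
F(A) = 2*A
-180226/F(V) + H/4774732 = -180226/(2*(-480)) + 196003/4774732 = -180226/(-960) + 196003*(1/4774732) = -180226*(-1/960) + 196003/4774732 = 90113/480 + 196003/4774732 = 107589876539/572967840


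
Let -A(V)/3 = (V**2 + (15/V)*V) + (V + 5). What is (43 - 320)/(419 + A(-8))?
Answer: -277/191 ≈ -1.4503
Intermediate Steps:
A(V) = -60 - 3*V - 3*V**2 (A(V) = -3*((V**2 + (15/V)*V) + (V + 5)) = -3*((V**2 + 15) + (5 + V)) = -3*((15 + V**2) + (5 + V)) = -3*(20 + V + V**2) = -60 - 3*V - 3*V**2)
(43 - 320)/(419 + A(-8)) = (43 - 320)/(419 + (-60 - 3*(-8) - 3*(-8)**2)) = -277/(419 + (-60 + 24 - 3*64)) = -277/(419 + (-60 + 24 - 192)) = -277/(419 - 228) = -277/191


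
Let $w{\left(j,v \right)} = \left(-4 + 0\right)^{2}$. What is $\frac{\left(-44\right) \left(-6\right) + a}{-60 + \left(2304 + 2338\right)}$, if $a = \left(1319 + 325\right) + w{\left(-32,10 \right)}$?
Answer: $\frac{962}{2291} \approx 0.4199$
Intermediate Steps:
$w{\left(j,v \right)} = 16$ ($w{\left(j,v \right)} = \left(-4\right)^{2} = 16$)
$a = 1660$ ($a = \left(1319 + 325\right) + 16 = 1644 + 16 = 1660$)
$\frac{\left(-44\right) \left(-6\right) + a}{-60 + \left(2304 + 2338\right)} = \frac{\left(-44\right) \left(-6\right) + 1660}{-60 + \left(2304 + 2338\right)} = \frac{264 + 1660}{-60 + 4642} = \frac{1924}{4582} = 1924 \cdot \frac{1}{4582} = \frac{962}{2291}$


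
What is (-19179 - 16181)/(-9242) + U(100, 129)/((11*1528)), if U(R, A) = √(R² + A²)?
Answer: 17680/4621 + √26641/16808 ≈ 3.8357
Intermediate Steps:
U(R, A) = √(A² + R²)
(-19179 - 16181)/(-9242) + U(100, 129)/((11*1528)) = (-19179 - 16181)/(-9242) + √(129² + 100²)/((11*1528)) = -35360*(-1/9242) + √(16641 + 10000)/16808 = 17680/4621 + √26641*(1/16808) = 17680/4621 + √26641/16808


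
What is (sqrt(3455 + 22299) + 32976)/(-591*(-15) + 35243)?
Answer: 8244/11027 + sqrt(25754)/44108 ≈ 0.75126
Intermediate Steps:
(sqrt(3455 + 22299) + 32976)/(-591*(-15) + 35243) = (sqrt(25754) + 32976)/(8865 + 35243) = (32976 + sqrt(25754))/44108 = (32976 + sqrt(25754))*(1/44108) = 8244/11027 + sqrt(25754)/44108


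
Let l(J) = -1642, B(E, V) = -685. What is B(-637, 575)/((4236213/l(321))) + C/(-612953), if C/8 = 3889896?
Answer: -131137992884974/2596599466989 ≈ -50.504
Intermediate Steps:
C = 31119168 (C = 8*3889896 = 31119168)
B(-637, 575)/((4236213/l(321))) + C/(-612953) = -685/(4236213/(-1642)) + 31119168/(-612953) = -685/(4236213*(-1/1642)) + 31119168*(-1/612953) = -685/(-4236213/1642) - 31119168/612953 = -685*(-1642/4236213) - 31119168/612953 = 1124770/4236213 - 31119168/612953 = -131137992884974/2596599466989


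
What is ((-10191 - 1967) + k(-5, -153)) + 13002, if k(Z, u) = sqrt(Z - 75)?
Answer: 844 + 4*I*sqrt(5) ≈ 844.0 + 8.9443*I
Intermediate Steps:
k(Z, u) = sqrt(-75 + Z)
((-10191 - 1967) + k(-5, -153)) + 13002 = ((-10191 - 1967) + sqrt(-75 - 5)) + 13002 = (-12158 + sqrt(-80)) + 13002 = (-12158 + 4*I*sqrt(5)) + 13002 = 844 + 4*I*sqrt(5)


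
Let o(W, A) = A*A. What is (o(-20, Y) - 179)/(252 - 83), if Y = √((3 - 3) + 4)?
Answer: -175/169 ≈ -1.0355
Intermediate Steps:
Y = 2 (Y = √(0 + 4) = √4 = 2)
o(W, A) = A²
(o(-20, Y) - 179)/(252 - 83) = (2² - 179)/(252 - 83) = (4 - 179)/169 = -175*1/169 = -175/169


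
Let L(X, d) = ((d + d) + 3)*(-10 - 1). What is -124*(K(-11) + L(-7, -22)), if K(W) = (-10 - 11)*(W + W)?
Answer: -113212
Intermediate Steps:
K(W) = -42*W
L(X, d) = -33 - 22*d (L(X, d) = (2*d + 3)*(-11) = (3 + 2*d)*(-11) = -33 - 22*d)
-124*(K(-11) + L(-7, -22)) = -124*(-42*(-11) + (-33 - 22*(-22))) = -124*(462 + (-33 + 484)) = -124*(462 + 451) = -124*913 = -113212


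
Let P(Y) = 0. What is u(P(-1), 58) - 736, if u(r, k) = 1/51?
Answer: -37535/51 ≈ -735.98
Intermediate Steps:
u(r, k) = 1/51
u(P(-1), 58) - 736 = 1/51 - 736 = -37535/51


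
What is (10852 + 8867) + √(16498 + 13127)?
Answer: 19719 + 5*√1185 ≈ 19891.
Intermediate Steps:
(10852 + 8867) + √(16498 + 13127) = 19719 + √29625 = 19719 + 5*√1185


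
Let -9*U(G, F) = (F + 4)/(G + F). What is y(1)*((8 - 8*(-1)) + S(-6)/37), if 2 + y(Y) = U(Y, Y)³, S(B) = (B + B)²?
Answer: -1084588/26973 ≈ -40.210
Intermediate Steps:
S(B) = 4*B² (S(B) = (2*B)² = 4*B²)
U(G, F) = -(4 + F)/(9*(F + G)) (U(G, F) = -(F + 4)/(9*(G + F)) = -(4 + F)/(9*(F + G)))
y(Y) = -2 + (-4 - Y)³/(5832*Y³) (y(Y) = -2 + ((-4 - Y)/(9*(Y + Y)))³ = -2 + ((-4 - Y)/(9*((2*Y))))³ = -2 + ((1/(2*Y))*(-4 - Y)/9)³ = -2 + ((-4 - Y)/(18*Y))³ = -2 + (-4 - Y)³/(5832*Y³))
y(1)*((8 - 8*(-1)) + S(-6)/37) = (-2 - 1/5832*(4 + 1)³/1³)*((8 - 8*(-1)) + (4*(-6)²)/37) = (-2 - 1/5832*1*5³)*((8 + 8) + (4*36)*(1/37)) = (-2 - 1/5832*1*125)*(16 + 144*(1/37)) = (-2 - 125/5832)*(16 + 144/37) = -11789/5832*736/37 = -1084588/26973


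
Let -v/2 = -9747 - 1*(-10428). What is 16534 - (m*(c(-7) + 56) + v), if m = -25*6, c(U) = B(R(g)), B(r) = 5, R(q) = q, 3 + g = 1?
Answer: 27046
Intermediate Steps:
g = -2 (g = -3 + 1 = -2)
c(U) = 5
m = -150
v = -1362 (v = -2*(-9747 - 1*(-10428)) = -2*(-9747 + 10428) = -2*681 = -1362)
16534 - (m*(c(-7) + 56) + v) = 16534 - (-150*(5 + 56) - 1362) = 16534 - (-150*61 - 1362) = 16534 - (-9150 - 1362) = 16534 - 1*(-10512) = 16534 + 10512 = 27046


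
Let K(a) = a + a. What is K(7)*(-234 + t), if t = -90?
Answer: -4536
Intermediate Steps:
K(a) = 2*a
K(7)*(-234 + t) = (2*7)*(-234 - 90) = 14*(-324) = -4536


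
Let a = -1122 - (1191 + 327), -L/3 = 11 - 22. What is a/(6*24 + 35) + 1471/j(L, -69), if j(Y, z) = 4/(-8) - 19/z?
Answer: -36418482/5549 ≈ -6563.1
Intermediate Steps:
L = 33 (L = -3*(11 - 22) = -3*(-11) = 33)
a = -2640 (a = -1122 - 1*1518 = -1122 - 1518 = -2640)
j(Y, z) = -1/2 - 19/z (j(Y, z) = 4*(-1/8) - 19/z = -1/2 - 19/z)
a/(6*24 + 35) + 1471/j(L, -69) = -2640/(6*24 + 35) + 1471/(((1/2)*(-38 - 1*(-69))/(-69))) = -2640/(144 + 35) + 1471/(((1/2)*(-1/69)*(-38 + 69))) = -2640/179 + 1471/(((1/2)*(-1/69)*31)) = -2640*1/179 + 1471/(-31/138) = -2640/179 + 1471*(-138/31) = -2640/179 - 202998/31 = -36418482/5549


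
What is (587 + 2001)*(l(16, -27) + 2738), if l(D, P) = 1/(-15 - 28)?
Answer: 304693004/43 ≈ 7.0859e+6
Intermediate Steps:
l(D, P) = -1/43 (l(D, P) = 1/(-43) = -1/43)
(587 + 2001)*(l(16, -27) + 2738) = (587 + 2001)*(-1/43 + 2738) = 2588*(117733/43) = 304693004/43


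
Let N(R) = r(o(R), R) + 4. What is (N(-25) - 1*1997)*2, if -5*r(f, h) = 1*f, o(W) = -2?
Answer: -19926/5 ≈ -3985.2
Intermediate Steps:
r(f, h) = -f/5
N(R) = 22/5 (N(R) = -⅕*(-2) + 4 = ⅖ + 4 = 22/5)
(N(-25) - 1*1997)*2 = (22/5 - 1*1997)*2 = (22/5 - 1997)*2 = -9963/5*2 = -19926/5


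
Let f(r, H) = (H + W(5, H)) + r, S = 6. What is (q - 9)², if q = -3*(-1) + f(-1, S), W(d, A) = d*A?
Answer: 841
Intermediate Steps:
W(d, A) = A*d
f(r, H) = r + 6*H (f(r, H) = (H + H*5) + r = (H + 5*H) + r = 6*H + r = r + 6*H)
q = 38 (q = -3*(-1) + (-1 + 6*6) = 3 + (-1 + 36) = 3 + 35 = 38)
(q - 9)² = (38 - 9)² = 29² = 841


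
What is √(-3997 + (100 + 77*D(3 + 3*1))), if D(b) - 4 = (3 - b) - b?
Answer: I*√4282 ≈ 65.437*I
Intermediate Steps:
D(b) = 7 - 2*b (D(b) = 4 + ((3 - b) - b) = 4 + (3 - 2*b) = 7 - 2*b)
√(-3997 + (100 + 77*D(3 + 3*1))) = √(-3997 + (100 + 77*(7 - 2*(3 + 3*1)))) = √(-3997 + (100 + 77*(7 - 2*(3 + 3)))) = √(-3997 + (100 + 77*(7 - 2*6))) = √(-3997 + (100 + 77*(7 - 12))) = √(-3997 + (100 + 77*(-5))) = √(-3997 + (100 - 385)) = √(-3997 - 285) = √(-4282) = I*√4282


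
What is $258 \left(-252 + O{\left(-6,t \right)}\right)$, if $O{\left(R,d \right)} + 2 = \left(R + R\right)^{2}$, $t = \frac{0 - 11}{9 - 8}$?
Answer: $-28380$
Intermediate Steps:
$t = -11$ ($t = - \frac{11}{1} = \left(-11\right) 1 = -11$)
$O{\left(R,d \right)} = -2 + 4 R^{2}$ ($O{\left(R,d \right)} = -2 + \left(R + R\right)^{2} = -2 + \left(2 R\right)^{2} = -2 + 4 R^{2}$)
$258 \left(-252 + O{\left(-6,t \right)}\right) = 258 \left(-252 - \left(2 - 4 \left(-6\right)^{2}\right)\right) = 258 \left(-252 + \left(-2 + 4 \cdot 36\right)\right) = 258 \left(-252 + \left(-2 + 144\right)\right) = 258 \left(-252 + 142\right) = 258 \left(-110\right) = -28380$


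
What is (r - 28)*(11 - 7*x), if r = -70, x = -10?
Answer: -7938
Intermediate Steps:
(r - 28)*(11 - 7*x) = (-70 - 28)*(11 - 7*(-10)) = -98*(11 + 70) = -98*81 = -7938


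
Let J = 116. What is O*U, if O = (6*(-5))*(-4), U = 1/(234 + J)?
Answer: 12/35 ≈ 0.34286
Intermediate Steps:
U = 1/350 (U = 1/(234 + 116) = 1/350 ≈ 0.0028571)
O = 120 (O = -30*(-4) = 120)
O*U = 120*(1/350) = 12/35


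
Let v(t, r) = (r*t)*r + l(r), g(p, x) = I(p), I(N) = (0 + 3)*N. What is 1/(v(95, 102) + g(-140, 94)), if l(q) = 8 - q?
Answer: 1/987866 ≈ 1.0123e-6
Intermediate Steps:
I(N) = 3*N
g(p, x) = 3*p
v(t, r) = 8 - r + t*r² (v(t, r) = (r*t)*r + (8 - r) = t*r² + (8 - r) = 8 - r + t*r²)
1/(v(95, 102) + g(-140, 94)) = 1/((8 - 1*102 + 95*102²) + 3*(-140)) = 1/((8 - 102 + 95*10404) - 420) = 1/((8 - 102 + 988380) - 420) = 1/(988286 - 420) = 1/987866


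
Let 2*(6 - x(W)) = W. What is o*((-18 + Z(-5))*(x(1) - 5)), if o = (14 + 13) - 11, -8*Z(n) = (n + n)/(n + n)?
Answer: -145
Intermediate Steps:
Z(n) = -1/8 (Z(n) = -(n + n)/(8*(n + n)) = -2*n/(8*(2*n)) = -2*n*1/(2*n)/8 = -1/8*1 = -1/8)
o = 16 (o = 27 - 11 = 16)
x(W) = 6 - W/2
o*((-18 + Z(-5))*(x(1) - 5)) = 16*((-18 - 1/8)*((6 - 1/2*1) - 5)) = 16*(-145*((6 - 1/2) - 5)/8) = 16*(-145*(11/2 - 5)/8) = 16*(-145/8*1/2) = 16*(-145/16) = -145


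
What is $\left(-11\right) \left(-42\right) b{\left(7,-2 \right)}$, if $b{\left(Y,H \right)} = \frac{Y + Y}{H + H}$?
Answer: $-1617$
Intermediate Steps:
$b{\left(Y,H \right)} = \frac{Y}{H}$ ($b{\left(Y,H \right)} = \frac{2 Y}{2 H} = 2 Y \frac{1}{2 H} = \frac{Y}{H}$)
$\left(-11\right) \left(-42\right) b{\left(7,-2 \right)} = \left(-11\right) \left(-42\right) \frac{7}{-2} = 462 \cdot 7 \left(- \frac{1}{2}\right) = 462 \left(- \frac{7}{2}\right) = -1617$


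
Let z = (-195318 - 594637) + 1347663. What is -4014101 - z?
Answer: -4571809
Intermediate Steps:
z = 557708 (z = -789955 + 1347663 = 557708)
-4014101 - z = -4014101 - 1*557708 = -4014101 - 557708 = -4571809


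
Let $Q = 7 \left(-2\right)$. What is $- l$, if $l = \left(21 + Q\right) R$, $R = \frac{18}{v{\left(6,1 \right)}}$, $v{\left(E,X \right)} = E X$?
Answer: $-21$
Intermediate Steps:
$Q = -14$
$R = 3$ ($R = \frac{18}{6 \cdot 1} = \frac{18}{6} = 18 \cdot \frac{1}{6} = 3$)
$l = 21$ ($l = \left(21 - 14\right) 3 = 7 \cdot 3 = 21$)
$- l = \left(-1\right) 21 = -21$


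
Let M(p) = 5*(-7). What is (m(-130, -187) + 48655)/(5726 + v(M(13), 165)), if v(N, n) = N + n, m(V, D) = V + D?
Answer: 24169/2928 ≈ 8.2544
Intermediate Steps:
m(V, D) = D + V
M(p) = -35
(m(-130, -187) + 48655)/(5726 + v(M(13), 165)) = ((-187 - 130) + 48655)/(5726 + (-35 + 165)) = (-317 + 48655)/(5726 + 130) = 48338/5856 = 48338*(1/5856) = 24169/2928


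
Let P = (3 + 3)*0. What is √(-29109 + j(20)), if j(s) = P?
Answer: I*√29109 ≈ 170.61*I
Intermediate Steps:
P = 0 (P = 6*0 = 0)
j(s) = 0
√(-29109 + j(20)) = √(-29109 + 0) = √(-29109) = I*√29109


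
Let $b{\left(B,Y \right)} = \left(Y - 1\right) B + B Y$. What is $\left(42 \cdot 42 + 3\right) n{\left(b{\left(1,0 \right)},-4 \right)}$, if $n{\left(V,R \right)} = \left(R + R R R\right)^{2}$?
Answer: $8170608$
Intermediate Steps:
$b{\left(B,Y \right)} = B Y + B \left(-1 + Y\right)$ ($b{\left(B,Y \right)} = \left(-1 + Y\right) B + B Y = B \left(-1 + Y\right) + B Y = B Y + B \left(-1 + Y\right)$)
$n{\left(V,R \right)} = \left(R + R^{3}\right)^{2}$ ($n{\left(V,R \right)} = \left(R + R^{2} R\right)^{2} = \left(R + R^{3}\right)^{2}$)
$\left(42 \cdot 42 + 3\right) n{\left(b{\left(1,0 \right)},-4 \right)} = \left(42 \cdot 42 + 3\right) \left(-4\right)^{2} \left(1 + \left(-4\right)^{2}\right)^{2} = \left(1764 + 3\right) 16 \left(1 + 16\right)^{2} = 1767 \cdot 16 \cdot 17^{2} = 1767 \cdot 16 \cdot 289 = 1767 \cdot 4624 = 8170608$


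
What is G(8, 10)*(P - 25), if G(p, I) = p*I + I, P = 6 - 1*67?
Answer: -7740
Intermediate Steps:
P = -61 (P = 6 - 67 = -61)
G(p, I) = I + I*p (G(p, I) = I*p + I = I + I*p)
G(8, 10)*(P - 25) = (10*(1 + 8))*(-61 - 25) = (10*9)*(-86) = 90*(-86) = -7740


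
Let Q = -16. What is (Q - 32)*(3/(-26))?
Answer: 72/13 ≈ 5.5385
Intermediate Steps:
(Q - 32)*(3/(-26)) = (-16 - 32)*(3/(-26)) = -144*(-1)/26 = -48*(-3/26) = 72/13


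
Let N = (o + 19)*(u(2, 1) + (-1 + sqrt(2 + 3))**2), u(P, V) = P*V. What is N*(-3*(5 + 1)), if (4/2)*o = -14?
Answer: -1728 + 432*sqrt(5) ≈ -762.02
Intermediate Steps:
o = -7 (o = (1/2)*(-14) = -7)
N = 24 + 12*(-1 + sqrt(5))**2 (N = (-7 + 19)*(2*1 + (-1 + sqrt(2 + 3))**2) = 12*(2 + (-1 + sqrt(5))**2) = 24 + 12*(-1 + sqrt(5))**2 ≈ 42.334)
N*(-3*(5 + 1)) = (96 - 24*sqrt(5))*(-3*(5 + 1)) = (96 - 24*sqrt(5))*(-3*6) = (96 - 24*sqrt(5))*(-18) = -1728 + 432*sqrt(5)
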